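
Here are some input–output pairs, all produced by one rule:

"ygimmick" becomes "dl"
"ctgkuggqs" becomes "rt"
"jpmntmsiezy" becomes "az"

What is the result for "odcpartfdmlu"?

mv

Looking at the pairs, the operation is to shift every letter 1 place forward in the alphabet (wrapping around), then keep only the last 2 characters.
Applying both steps to "odcpartfdmlu": "pedqbsugenmv", then "mv".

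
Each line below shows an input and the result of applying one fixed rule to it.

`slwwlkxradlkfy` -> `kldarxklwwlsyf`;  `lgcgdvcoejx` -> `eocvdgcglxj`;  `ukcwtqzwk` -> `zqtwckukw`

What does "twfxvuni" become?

uvxfwtin

In each case the input is transformed by: move the last 2 characters to the front (rotate right by 2), then reverse the string.
For "twfxvuni", step one produces "nitwfxvu"; step two turns that into "uvxfwtin".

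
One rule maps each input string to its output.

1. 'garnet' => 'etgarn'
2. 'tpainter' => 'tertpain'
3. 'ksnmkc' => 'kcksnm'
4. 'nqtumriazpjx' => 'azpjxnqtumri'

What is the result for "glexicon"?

conglexi

Each output is the input with this applied: move the first character to the end, then swap the front and back halves of the string.
Working it through for "glexicon": intermediate "lexicong", final "conglexi".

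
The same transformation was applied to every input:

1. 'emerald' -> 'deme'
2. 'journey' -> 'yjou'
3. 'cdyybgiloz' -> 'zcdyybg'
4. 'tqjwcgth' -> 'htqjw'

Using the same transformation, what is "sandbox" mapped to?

xsan

The rule is to move the last character to the front, then delete the last 3 characters.
Applying that to "sandbox" gives "xsan".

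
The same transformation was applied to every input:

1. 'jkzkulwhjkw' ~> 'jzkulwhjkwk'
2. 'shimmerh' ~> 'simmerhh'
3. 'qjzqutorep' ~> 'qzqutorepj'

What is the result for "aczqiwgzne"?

What's happening: move the first character to the end, then swap the first and last characters.
Starting from "aczqiwgzne": after the first operation, "czqiwgznea"; after the second, "azqiwgznec".
(Check on "shimmerh": → "himmerhs" → "simmerhh" ✓)

azqiwgznec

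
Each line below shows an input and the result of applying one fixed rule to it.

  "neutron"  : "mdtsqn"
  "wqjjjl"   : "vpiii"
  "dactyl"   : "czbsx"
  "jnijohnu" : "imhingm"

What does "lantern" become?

Each output is the input with this applied: shift every letter 1 place backward in the alphabet (wrapping around), then delete the last character.
For "lantern", step one produces "kzmsdqm"; step two turns that into "kzmsdq".

kzmsdq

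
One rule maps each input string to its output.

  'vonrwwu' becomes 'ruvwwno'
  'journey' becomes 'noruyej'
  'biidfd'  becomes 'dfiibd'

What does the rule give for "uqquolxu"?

The transformation: sort the characters into alphabetical order, then move the first 2 characters to the end (rotate left by 2).
"uqquolxu" → "loqquuux" → "qquuuxlo".
(Check on "biidfd": → "bddfii" → "dfiibd" ✓)

qquuuxlo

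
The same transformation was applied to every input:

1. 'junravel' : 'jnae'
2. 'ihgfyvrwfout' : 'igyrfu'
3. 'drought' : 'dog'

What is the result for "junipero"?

Each output is the input with this applied: move the last character to the front, then keep every other character starting from the second (positions 2nd, 4th, 6th, ...).
Starting from "junipero": after the first operation, "ojuniper"; after the second, "jnpr".

jnpr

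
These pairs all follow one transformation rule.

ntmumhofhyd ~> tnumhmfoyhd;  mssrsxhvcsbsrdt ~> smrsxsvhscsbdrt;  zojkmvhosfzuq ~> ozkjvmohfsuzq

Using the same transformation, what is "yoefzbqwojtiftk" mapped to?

oyfebzwqjoittfk

In each case the input is transformed by: swap each adjacent pair of characters (1↔2, 3↔4, ...).
Doing the same to "yoefzbqwojtiftk": "oyfebzwqjoittfk".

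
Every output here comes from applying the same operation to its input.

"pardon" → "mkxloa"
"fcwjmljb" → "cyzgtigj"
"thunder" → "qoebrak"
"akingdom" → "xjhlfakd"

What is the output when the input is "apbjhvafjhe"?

xbmeyggcexs

What's happening: take characters alternately from the front and the back (1st, last, 2nd, 2nd-last, ...), then shift every letter 3 places backward in the alphabet (wrapping around).
So "apbjhvafjhe" becomes "xbmeyggcexs".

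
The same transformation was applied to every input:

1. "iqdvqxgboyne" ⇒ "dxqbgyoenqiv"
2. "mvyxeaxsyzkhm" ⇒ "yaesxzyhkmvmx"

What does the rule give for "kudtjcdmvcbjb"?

Each output is the input with this applied: swap each adjacent pair of characters (1↔2, 3↔4, ...), then move the first 3 characters to the end (rotate left by 3).
On "kudtjcdmvcbjb": the first step gives "uktdcjmdcvjbb", and the second then gives "dcjmdcvjbbukt".

dcjmdcvjbbukt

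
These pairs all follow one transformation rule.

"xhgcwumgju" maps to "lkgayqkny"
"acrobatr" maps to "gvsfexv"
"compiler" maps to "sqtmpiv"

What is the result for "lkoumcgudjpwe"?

The rule is to shift every letter 4 places forward in the alphabet (wrapping around), then delete the first character.
"lkoumcgudjpwe" → "posyqgkyhntai" → "osyqgkyhntai".

osyqgkyhntai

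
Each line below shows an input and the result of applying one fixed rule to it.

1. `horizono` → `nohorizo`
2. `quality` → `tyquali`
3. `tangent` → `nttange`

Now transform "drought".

htdroug

Each output is the input with this applied: move the last 2 characters to the front (rotate right by 2).
So "drought" becomes "htdroug".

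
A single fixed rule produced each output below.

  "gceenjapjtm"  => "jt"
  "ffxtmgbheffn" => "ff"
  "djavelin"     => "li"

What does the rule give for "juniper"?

pe

What's happening: move the last character to the front, then keep only the last 2 characters.
"juniper" → "rjunipe" → "pe".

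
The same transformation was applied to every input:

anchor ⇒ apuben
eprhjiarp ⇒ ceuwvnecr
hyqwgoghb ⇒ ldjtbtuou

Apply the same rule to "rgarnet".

The transformation: shift every letter 13 places forward in the alphabet (wrapping around) — i.e. ROT13, then move the first character to the end.
"rgarnet" → "etnearg" → "tnearge".
(Check on "hyqwgoghb": → "uldjtbtuo" → "ldjtbtuou" ✓)

tnearge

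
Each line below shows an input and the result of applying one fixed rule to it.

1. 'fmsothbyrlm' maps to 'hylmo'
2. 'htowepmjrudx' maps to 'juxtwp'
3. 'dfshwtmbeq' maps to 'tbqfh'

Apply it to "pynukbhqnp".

bqpyu

The pattern: keep every other character starting from the second (positions 2nd, 4th, 6th, ...), then move the last 3 characters to the front (rotate right by 3).
Applying both steps to "pynukbhqnp": "yubqp", then "bqpyu".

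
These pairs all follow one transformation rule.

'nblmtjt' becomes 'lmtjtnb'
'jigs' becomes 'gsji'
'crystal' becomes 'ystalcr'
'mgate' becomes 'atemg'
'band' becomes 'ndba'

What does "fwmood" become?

Each output is the input with this applied: move the first 2 characters to the end (rotate left by 2).
Doing the same to "fwmood": "moodfw".

moodfw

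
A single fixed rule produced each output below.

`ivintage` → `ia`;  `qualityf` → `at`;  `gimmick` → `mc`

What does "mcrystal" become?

rt

The transformation: keep one character in every 3, starting at position 3 (positions 3rd, 6th, 9th, ...).
"mcrystal" → "rt".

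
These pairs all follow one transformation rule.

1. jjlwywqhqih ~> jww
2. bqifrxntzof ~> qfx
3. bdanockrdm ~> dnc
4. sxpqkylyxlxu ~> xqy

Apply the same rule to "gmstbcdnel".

mtc

Looking at the pairs, the operation is to keep every other character starting from the second (positions 2nd, 4th, 6th, ...), then keep only the first 3 characters.
Applying both steps to "gmstbcdnel": "mtcnl", then "mtc".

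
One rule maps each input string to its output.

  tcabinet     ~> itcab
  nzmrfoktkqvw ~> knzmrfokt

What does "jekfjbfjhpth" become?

hjekfjbfj

The pattern: delete the last 3 characters, then move the last character to the front.
Starting from "jekfjbfjhpth": after the first operation, "jekfjbfjh"; after the second, "hjekfjbfj".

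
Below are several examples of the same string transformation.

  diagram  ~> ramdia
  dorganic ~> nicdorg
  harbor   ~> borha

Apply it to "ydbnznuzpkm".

pkmydbnznu

The transformation: move the last 3 characters to the front (rotate right by 3), then delete the last character.
On "ydbnznuzpkm" that produces "pkmydbnznu".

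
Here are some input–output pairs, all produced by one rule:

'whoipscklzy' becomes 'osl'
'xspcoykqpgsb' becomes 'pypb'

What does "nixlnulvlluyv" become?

What's happening: keep one character in every 3, starting at position 3 (positions 3rd, 6th, 9th, ...).
Applying that to "nixlnulvlluyv" gives "xuly".

xuly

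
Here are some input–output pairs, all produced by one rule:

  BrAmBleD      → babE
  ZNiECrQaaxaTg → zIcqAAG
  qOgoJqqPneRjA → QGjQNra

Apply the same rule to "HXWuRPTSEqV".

hwrtev

Looking at the pairs, the operation is to flip the case of every letter, then keep every other character starting from the first (positions 1st, 3rd, 5th, ...).
On "HXWuRPTSEqV": the first step gives "hxwUrptseQv", and the second then gives "hwrtev".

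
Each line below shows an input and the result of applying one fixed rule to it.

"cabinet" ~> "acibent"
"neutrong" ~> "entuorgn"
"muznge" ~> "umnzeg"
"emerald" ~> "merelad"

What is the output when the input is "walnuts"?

What's happening: swap each adjacent pair of characters (1↔2, 3↔4, ...).
So "walnuts" becomes "awnltus".

awnltus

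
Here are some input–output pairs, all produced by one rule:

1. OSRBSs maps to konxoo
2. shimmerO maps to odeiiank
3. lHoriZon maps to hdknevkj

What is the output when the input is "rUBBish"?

nqxxeod

Rule — shift every letter 4 places backward in the alphabet (wrapping around), then convert every letter to lowercase.
On "rUBBish": the first step gives "nQXXeod", and the second then gives "nqxxeod".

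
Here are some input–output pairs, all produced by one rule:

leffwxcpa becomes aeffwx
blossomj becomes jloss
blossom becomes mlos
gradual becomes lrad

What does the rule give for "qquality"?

yqual

What's happening: swap the first and last characters, then delete the last 3 characters.
On "qquality": the first step gives "yqualitq", and the second then gives "yqual".
(Check on "gradual": → "lraduag" → "lrad" ✓)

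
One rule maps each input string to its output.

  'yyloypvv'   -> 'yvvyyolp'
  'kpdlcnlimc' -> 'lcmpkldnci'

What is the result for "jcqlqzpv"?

qvpcjlqz

The transformation: swap each adjacent pair of characters (1↔2, 3↔4, ...), then move the last 3 characters to the front (rotate right by 3).
Working it through for "jcqlqzpv": intermediate "cjlqzqvp", final "qvpcjlqz".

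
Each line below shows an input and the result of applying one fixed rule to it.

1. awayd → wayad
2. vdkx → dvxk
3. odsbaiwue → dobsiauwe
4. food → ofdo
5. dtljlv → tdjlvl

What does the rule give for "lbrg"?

blgr

The rule is to swap each adjacent pair of characters (1↔2, 3↔4, ...).
Doing the same to "lbrg": "blgr".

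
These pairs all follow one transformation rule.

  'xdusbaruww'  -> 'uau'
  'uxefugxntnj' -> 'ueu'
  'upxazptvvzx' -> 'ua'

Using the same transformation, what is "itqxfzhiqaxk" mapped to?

iia

In each case the input is transformed by: keep only the vowels.
"itqxfzhiqaxk" → "iia".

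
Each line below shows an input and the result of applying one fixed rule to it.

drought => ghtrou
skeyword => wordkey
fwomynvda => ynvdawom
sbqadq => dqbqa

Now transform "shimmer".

merhim

Rule — delete the first character, then move the first 3 characters to the end (rotate left by 3).
On "shimmer": the first step gives "himmer", and the second then gives "merhim".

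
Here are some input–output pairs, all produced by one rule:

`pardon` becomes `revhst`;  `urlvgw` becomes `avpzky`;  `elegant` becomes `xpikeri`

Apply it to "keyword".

The transformation: swap the first and last characters, then shift every letter 4 places forward in the alphabet (wrapping around).
On "keyword": the first step gives "deywork", and the second then gives "hicasvo".

hicasvo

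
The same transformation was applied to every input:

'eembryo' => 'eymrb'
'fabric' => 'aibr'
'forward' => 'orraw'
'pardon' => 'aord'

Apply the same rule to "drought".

The pattern: take characters alternately from the front and the back (1st, last, 2nd, 2nd-last, ...), then delete the first 2 characters.
On "drought" that produces "rhogu".

rhogu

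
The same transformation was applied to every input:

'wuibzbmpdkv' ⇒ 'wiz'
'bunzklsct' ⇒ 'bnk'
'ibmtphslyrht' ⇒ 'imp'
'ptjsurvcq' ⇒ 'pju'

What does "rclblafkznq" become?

rll

Rule — keep every other character starting from the first (positions 1st, 3rd, 5th, ...), then keep only the first 3 characters.
Doing the same to "rclblafkznq": "rll".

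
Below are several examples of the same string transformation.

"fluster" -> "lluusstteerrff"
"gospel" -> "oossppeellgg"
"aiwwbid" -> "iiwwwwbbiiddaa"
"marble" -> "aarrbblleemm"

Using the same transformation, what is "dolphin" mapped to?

The pattern: double every character, then move the first 2 characters to the end (rotate left by 2).
Working it through for "dolphin": intermediate "ddoollpphhiinn", final "oollpphhiinndd".

oollpphhiinndd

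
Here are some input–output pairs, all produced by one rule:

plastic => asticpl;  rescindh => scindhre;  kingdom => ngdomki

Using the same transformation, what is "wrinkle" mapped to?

inklewr

Looking at the pairs, the operation is to move the first 2 characters to the end (rotate left by 2).
So "wrinkle" becomes "inklewr".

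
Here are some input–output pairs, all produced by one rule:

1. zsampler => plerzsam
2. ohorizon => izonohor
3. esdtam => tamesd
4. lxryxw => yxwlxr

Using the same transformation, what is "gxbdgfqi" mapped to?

Rule — swap the front and back halves of the string.
For "gxbdgfqi" the result is "gfqigxbd".

gfqigxbd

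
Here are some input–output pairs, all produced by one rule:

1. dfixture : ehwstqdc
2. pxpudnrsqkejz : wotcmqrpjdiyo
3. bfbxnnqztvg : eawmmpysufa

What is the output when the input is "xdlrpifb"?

The pattern: move the first character to the end, then shift every letter 1 place backward in the alphabet (wrapping around).
For "xdlrpifb", step one produces "dlrpifbx"; step two turns that into "ckqoheaw".

ckqoheaw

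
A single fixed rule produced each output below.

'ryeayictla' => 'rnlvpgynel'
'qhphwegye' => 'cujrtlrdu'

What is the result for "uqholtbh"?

The pattern: shift every letter 13 places forward in the alphabet (wrapping around) — i.e. ROT13, then move the first 2 characters to the end (rotate left by 2).
On "uqholtbh": the first step gives "hdubygou", and the second then gives "ubygouhd".

ubygouhd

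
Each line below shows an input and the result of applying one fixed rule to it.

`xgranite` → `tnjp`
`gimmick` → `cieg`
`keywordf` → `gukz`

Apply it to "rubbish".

nxed

The transformation: keep every other character starting from the first (positions 1st, 3rd, 5th, ...), then shift every letter 4 places backward in the alphabet (wrapping around).
Applying both steps to "rubbish": "rbih", then "nxed".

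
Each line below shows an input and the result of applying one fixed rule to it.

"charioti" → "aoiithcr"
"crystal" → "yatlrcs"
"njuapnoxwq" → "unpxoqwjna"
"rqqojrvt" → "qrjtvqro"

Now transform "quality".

In each case the input is transformed by: swap each adjacent pair of characters (1↔2, 3↔4, ...), then move the first 3 characters to the end (rotate left by 3).
Applying both steps to "quality": "uqlatiy", then "atiyuql".

atiyuql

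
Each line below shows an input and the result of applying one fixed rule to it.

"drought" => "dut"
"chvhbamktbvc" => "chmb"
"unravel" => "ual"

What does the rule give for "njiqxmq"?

nqq

The pattern: keep one character in every 3, starting at position 1 (positions 1st, 4th, 7th, ...).
"njiqxmq" → "nqq".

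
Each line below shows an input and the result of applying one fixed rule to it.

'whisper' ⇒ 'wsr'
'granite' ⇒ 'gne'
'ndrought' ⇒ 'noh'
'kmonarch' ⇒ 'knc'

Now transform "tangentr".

tgt

Looking at the pairs, the operation is to keep one character in every 3, starting at position 1 (positions 1st, 4th, 7th, ...).
Applying that to "tangentr" gives "tgt".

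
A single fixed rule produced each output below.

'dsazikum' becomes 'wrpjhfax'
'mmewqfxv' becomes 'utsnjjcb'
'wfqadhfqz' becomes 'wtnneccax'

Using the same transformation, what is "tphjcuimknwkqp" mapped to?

In each case the input is transformed by: sort the characters into reverse alphabetical order, then shift every letter 3 places backward in the alphabet (wrapping around).
Working it through for "tphjcuimknwkqp": intermediate "wutqppnmkkjihc", final "trqnmmkjhhgfez".

trqnmmkjhhgfez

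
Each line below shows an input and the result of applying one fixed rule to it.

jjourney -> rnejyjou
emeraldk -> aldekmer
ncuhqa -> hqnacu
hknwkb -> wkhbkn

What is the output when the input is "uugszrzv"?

In each case the input is transformed by: swap the first and last characters, then swap the front and back halves of the string.
Applying both steps to "uugszrzv": "vugszrzu", then "zrzuvugs".

zrzuvugs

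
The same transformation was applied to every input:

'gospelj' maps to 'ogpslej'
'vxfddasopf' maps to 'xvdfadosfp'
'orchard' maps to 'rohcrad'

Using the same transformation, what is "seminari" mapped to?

What's happening: swap each adjacent pair of characters (1↔2, 3↔4, ...).
For "seminari" the result is "esimanir".

esimanir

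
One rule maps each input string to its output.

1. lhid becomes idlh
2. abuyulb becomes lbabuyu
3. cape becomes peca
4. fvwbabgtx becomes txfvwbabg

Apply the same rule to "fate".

tefa

Rule — move the last 2 characters to the front (rotate right by 2).
On "fate" that produces "tefa".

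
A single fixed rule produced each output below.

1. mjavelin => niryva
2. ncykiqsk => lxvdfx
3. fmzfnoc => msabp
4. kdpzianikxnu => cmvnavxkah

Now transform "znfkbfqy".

sxosdl

The transformation: shift every letter 13 places forward in the alphabet (wrapping around) — i.e. ROT13, then delete the first 2 characters.
Working it through for "znfkbfqy": intermediate "masxosdl", final "sxosdl".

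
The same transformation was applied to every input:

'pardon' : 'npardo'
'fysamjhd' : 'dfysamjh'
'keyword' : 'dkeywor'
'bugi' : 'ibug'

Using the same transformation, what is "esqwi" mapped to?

The pattern: move the last character to the front.
On "esqwi" that produces "iesqw".

iesqw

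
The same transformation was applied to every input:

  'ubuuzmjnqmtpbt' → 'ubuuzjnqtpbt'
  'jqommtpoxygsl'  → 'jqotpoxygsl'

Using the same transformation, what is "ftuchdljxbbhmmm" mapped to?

Each output is the input with this applied: remove every "m".
"ftuchdljxbbhmmm" → "ftuchdljxbbh".

ftuchdljxbbh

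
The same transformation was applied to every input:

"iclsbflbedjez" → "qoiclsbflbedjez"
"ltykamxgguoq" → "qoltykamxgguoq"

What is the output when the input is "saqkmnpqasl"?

qosaqkmnpqasl

The rule is to prepend "qo".
Applying that to "saqkmnpqasl" gives "qosaqkmnpqasl".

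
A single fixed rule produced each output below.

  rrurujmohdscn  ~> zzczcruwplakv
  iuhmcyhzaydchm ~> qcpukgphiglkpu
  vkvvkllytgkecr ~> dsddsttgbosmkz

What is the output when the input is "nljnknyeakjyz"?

vtrvsvgmisrgh

The pattern: shift every letter 8 places forward in the alphabet (wrapping around).
So "nljnknyeakjyz" becomes "vtrvsvgmisrgh".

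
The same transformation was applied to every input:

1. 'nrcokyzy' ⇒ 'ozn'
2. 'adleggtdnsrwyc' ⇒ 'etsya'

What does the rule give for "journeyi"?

ryj

Looking at the pairs, the operation is to keep one character in every 3, starting at position 1 (positions 1st, 4th, 7th, ...), then move the first character to the end.
Starting from "journeyi": after the first operation, "jry"; after the second, "ryj".
(Check on "nrcokyzy": → "noz" → "ozn" ✓)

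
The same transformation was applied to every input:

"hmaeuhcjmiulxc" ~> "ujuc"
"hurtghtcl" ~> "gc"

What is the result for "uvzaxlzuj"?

The transformation: delete the first 2 characters, then keep one character in every 3, starting at position 3 (positions 3rd, 6th, 9th, ...).
On "uvzaxlzuj": the first step gives "zaxlzuj", and the second then gives "xu".

xu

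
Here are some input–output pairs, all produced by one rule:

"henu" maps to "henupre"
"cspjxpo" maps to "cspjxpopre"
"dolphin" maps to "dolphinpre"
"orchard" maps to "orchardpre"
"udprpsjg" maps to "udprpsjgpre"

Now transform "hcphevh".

Looking at the pairs, the operation is to append "pre".
"hcphevh" → "hcphevhpre".

hcphevhpre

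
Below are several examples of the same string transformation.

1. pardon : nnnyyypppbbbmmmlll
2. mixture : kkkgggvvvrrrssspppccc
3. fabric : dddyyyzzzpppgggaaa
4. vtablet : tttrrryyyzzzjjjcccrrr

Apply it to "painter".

The rule is to shift every letter 2 places backward in the alphabet (wrapping around), then repeat every character 3 times.
Working it through for "painter": intermediate "nyglrcp", final "nnnyyyggglllrrrcccppp".
(Check on "pardon": → "nypbml" → "nnnyyypppbbbmmmlll" ✓)

nnnyyyggglllrrrcccppp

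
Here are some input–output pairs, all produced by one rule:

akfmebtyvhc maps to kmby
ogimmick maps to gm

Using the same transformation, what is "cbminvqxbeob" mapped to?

Rule — delete the last 3 characters, then keep every other character starting from the second (positions 2nd, 4th, 6th, ...).
Starting from "cbminvqxbeob": after the first operation, "cbminvqxb"; after the second, "bivx".

bivx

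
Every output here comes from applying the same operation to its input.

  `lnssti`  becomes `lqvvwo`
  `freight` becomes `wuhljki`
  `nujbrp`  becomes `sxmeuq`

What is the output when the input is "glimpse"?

holpsvj

The rule is to shift every letter 3 places forward in the alphabet (wrapping around), then swap the first and last characters.
For "glimpse", step one produces "jolpsvh"; step two turns that into "holpsvj".
(Check on "freight": → "iuhljkw" → "wuhljki" ✓)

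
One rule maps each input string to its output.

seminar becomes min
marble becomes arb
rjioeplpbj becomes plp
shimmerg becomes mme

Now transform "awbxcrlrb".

crl

Each output is the input with this applied: move the last 2 characters to the front (rotate right by 2), then keep only the last 3 characters.
Starting from "awbxcrlrb": after the first operation, "rbawbxcrl"; after the second, "crl".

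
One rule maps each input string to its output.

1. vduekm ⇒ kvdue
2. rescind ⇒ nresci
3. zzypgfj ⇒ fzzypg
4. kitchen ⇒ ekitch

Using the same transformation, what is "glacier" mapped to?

eglaci

The transformation: delete the last character, then move the last character to the front.
On "glacier": the first step gives "glacie", and the second then gives "eglaci".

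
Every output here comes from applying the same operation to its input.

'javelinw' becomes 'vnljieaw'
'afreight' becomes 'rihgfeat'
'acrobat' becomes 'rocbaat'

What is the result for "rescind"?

rniedcs

The transformation: sort the characters into reverse alphabetical order, then move the first character to the end.
Applying that to "rescind" gives "rniedcs".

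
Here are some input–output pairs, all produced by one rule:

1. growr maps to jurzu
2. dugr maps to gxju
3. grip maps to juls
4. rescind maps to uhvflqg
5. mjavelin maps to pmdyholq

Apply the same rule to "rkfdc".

unigf

Rule — shift every letter 3 places forward in the alphabet (wrapping around).
"rkfdc" → "unigf".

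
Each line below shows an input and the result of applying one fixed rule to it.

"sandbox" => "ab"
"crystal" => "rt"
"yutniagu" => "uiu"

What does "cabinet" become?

What's happening: keep one character in every 3, starting at position 2 (positions 2nd, 5th, 8th, ...).
"cabinet" → "an".

an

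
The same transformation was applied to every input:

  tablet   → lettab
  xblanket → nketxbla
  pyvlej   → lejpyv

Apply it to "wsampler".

What's happening: swap the front and back halves of the string.
For "wsampler" the result is "plerwsam".

plerwsam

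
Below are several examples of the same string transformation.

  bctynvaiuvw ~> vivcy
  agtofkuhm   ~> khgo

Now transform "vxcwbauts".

atxw

Rule — keep every other character starting from the second (positions 2nd, 4th, 6th, ...), then move the first 2 characters to the end (rotate left by 2).
Working it through for "vxcwbauts": intermediate "xwat", final "atxw".
(Check on "agtofkuhm": → "gokh" → "khgo" ✓)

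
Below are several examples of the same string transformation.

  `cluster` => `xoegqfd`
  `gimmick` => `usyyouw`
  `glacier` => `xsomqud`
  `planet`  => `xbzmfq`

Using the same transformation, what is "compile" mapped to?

The pattern: shift every letter 12 places forward in the alphabet (wrapping around), then swap each adjacent pair of characters (1↔2, 3↔4, ...).
Applying both steps to "compile": "oaybuxq", then "aobyxuq".

aobyxuq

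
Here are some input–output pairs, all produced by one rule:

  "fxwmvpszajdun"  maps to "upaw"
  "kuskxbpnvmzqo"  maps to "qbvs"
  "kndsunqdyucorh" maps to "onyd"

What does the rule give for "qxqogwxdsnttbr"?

Rule — keep one character in every 3, starting at position 3 (positions 3rd, 6th, 9th, ...), then swap the first and last characters.
For "qxqogwxdsnttbr" the result is "twsq".

twsq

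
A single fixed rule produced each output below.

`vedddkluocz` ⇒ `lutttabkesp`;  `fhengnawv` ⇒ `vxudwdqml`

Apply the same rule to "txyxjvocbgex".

jnonzlesrwun

The rule is to shift every letter 10 places backward in the alphabet (wrapping around).
So "txyxjvocbgex" becomes "jnonzlesrwun".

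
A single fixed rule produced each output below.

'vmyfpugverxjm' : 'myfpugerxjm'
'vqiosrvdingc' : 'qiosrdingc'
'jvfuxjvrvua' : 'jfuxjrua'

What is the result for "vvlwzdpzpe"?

lwzdpzpe

The transformation: remove every "v".
Doing the same to "vvlwzdpzpe": "lwzdpzpe".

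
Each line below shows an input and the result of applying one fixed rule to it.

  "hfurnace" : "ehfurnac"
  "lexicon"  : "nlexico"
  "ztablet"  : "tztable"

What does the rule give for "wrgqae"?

The transformation: move the last character to the front.
"wrgqae" → "ewrgqa".

ewrgqa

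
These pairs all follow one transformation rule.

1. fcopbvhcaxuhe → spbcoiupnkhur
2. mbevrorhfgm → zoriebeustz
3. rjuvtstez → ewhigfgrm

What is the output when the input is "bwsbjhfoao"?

Each output is the input with this applied: shift every letter 13 places forward in the alphabet (wrapping around) — i.e. ROT13.
Doing the same to "bwsbjhfoao": "ojfowusbnb".

ojfowusbnb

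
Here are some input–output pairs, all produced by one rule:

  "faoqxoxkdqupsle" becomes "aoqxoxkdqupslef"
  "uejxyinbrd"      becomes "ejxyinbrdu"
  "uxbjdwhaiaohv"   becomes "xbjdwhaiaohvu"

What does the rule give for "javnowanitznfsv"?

Rule — move the first character to the end.
So "javnowanitznfsv" becomes "avnowanitznfsvj".

avnowanitznfsvj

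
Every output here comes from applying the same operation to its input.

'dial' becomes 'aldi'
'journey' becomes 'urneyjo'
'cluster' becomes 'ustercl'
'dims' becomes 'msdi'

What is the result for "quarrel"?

The pattern: move the first 2 characters to the end (rotate left by 2).
Doing the same to "quarrel": "arrelqu".

arrelqu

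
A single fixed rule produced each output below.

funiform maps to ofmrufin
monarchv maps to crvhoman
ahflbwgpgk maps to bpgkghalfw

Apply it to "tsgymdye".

dmeystyg

What's happening: swap each adjacent pair of characters (1↔2, 3↔4, ...), then swap the front and back halves of the string.
Applying both steps to "tsgymdye": "stygdmey", then "dmeystyg".
(Check on "monarchv": → "omancrvh" → "crvhoman" ✓)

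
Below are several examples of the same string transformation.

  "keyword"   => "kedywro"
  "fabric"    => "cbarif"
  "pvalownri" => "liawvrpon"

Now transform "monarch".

Looking at the pairs, the operation is to sort the characters into reverse alphabetical order, then move the last 3 characters to the front (rotate right by 3).
On "monarch": the first step gives "ronmhca", and the second then gives "hcaronm".

hcaronm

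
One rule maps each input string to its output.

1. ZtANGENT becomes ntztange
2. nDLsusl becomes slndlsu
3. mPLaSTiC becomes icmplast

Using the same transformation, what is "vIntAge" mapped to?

gevinta

Each output is the input with this applied: move the last 2 characters to the front (rotate right by 2), then convert every letter to lowercase.
For "vIntAge" the result is "gevinta".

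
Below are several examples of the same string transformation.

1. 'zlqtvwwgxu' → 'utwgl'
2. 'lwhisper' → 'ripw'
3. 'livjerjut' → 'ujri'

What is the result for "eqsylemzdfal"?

lyezfq

The pattern: keep every other character starting from the second (positions 2nd, 4th, 6th, ...), then swap the first and last characters.
Starting from "eqsylemzdfal": after the first operation, "qyezfl"; after the second, "lyezfq".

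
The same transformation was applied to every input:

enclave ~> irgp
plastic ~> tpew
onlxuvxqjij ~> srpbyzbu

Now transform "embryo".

iqf

In each case the input is transformed by: shift every letter 4 places forward in the alphabet (wrapping around), then delete the last 3 characters.
On "embryo": the first step gives "iqfvcs", and the second then gives "iqf".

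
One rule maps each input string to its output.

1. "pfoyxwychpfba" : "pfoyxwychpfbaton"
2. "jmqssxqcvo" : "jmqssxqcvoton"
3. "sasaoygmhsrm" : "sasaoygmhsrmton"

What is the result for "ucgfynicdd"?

ucgfynicddton

The transformation: append "ton".
Applying that to "ucgfynicdd" gives "ucgfynicddton".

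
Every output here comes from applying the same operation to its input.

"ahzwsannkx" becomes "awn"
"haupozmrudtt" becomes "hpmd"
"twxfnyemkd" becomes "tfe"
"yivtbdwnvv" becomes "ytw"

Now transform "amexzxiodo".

axi

Each output is the input with this applied: delete the last 2 characters, then keep one character in every 3, starting at position 1 (positions 1st, 4th, 7th, ...).
Starting from "amexzxiodo": after the first operation, "amexzxio"; after the second, "axi".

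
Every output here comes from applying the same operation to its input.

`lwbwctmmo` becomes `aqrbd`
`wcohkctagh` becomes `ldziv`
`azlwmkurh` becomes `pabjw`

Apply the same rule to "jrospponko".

Each output is the input with this applied: keep every other character starting from the first (positions 1st, 3rd, 5th, ...), then shift every letter 11 places backward in the alphabet (wrapping around).
Applying both steps to "jrospponko": "jopok", then "ydedz".

ydedz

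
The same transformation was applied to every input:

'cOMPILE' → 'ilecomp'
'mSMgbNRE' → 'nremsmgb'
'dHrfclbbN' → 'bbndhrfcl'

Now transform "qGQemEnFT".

nftqgqeme

In each case the input is transformed by: move the last 3 characters to the front (rotate right by 3), then convert every letter to lowercase.
"qGQemEnFT" → "nFTqGQemE" → "nftqgqeme".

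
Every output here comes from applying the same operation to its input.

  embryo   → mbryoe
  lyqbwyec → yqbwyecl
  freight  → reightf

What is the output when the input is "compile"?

In each case the input is transformed by: move the first character to the end.
"compile" → "ompilec".

ompilec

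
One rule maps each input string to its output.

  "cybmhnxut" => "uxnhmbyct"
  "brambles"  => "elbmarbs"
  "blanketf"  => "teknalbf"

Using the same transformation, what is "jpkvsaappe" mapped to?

ppaasvkpje

Rule — reverse the string, then move the first character to the end.
Working it through for "jpkvsaappe": intermediate "eppaasvkpj", final "ppaasvkpje".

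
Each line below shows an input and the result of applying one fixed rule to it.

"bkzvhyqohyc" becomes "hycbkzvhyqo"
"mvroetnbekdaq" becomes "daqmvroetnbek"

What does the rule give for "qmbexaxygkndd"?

nddqmbexaxygk

The transformation: move the last 3 characters to the front (rotate right by 3).
Applying that to "qmbexaxygkndd" gives "nddqmbexaxygk".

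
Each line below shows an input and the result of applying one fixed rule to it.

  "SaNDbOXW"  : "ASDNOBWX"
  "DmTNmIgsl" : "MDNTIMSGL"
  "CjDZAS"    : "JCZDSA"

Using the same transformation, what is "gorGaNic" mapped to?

OGGRNACI

Looking at the pairs, the operation is to swap each adjacent pair of characters (1↔2, 3↔4, ...), then convert every letter to uppercase.
Starting from "gorGaNic": after the first operation, "ogGrNaci"; after the second, "OGGRNACI".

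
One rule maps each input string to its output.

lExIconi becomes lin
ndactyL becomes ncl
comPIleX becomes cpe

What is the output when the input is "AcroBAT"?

aot

What's happening: keep one character in every 3, starting at position 1 (positions 1st, 4th, 7th, ...), then convert every letter to lowercase.
On "AcroBAT": the first step gives "AoT", and the second then gives "aot".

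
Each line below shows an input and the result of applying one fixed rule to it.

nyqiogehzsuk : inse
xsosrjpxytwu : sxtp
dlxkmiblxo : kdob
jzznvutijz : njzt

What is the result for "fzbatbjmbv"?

afvj

Rule — keep one character in every 3, starting at position 1 (positions 1st, 4th, 7th, ...), then swap each adjacent pair of characters (1↔2, 3↔4, ...).
Doing the same to "fzbatbjmbv": "afvj".
(Check on "xsosrjpxytwu": → "xspt" → "sxtp" ✓)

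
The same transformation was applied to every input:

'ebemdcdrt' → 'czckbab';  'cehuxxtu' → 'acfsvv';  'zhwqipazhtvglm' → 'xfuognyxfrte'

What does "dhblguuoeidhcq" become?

bfzjessmcgbf

What's happening: delete the last 2 characters, then shift every letter 2 places backward in the alphabet (wrapping around).
On "dhblguuoeidhcq": the first step gives "dhblguuoeidh", and the second then gives "bfzjessmcgbf".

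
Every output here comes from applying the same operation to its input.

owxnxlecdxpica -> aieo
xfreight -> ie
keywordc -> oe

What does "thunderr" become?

eu

Looking at the pairs, the operation is to reverse the string, then keep only the vowels.
On "thunderr": the first step gives "rrednuht", and the second then gives "eu".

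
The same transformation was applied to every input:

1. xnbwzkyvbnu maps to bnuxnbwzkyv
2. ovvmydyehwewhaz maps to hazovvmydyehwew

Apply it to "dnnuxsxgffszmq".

The pattern: move the last 3 characters to the front (rotate right by 3).
Doing the same to "dnnuxsxgffszmq": "zmqdnnuxsxgffs".

zmqdnnuxsxgffs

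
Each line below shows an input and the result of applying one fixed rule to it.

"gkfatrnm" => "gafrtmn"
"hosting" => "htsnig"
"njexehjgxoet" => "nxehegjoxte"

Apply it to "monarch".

mancrh

Each output is the input with this applied: swap each adjacent pair of characters (1↔2, 3↔4, ...), then delete the first character.
Applying that to "monarch" gives "mancrh".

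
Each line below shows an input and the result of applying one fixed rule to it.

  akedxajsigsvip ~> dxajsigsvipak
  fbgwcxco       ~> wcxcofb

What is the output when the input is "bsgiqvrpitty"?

The rule is to move the first 3 characters to the end (rotate left by 3), then delete the last character.
Working it through for "bsgiqvrpitty": intermediate "iqvrpittybsg", final "iqvrpittybs".

iqvrpittybs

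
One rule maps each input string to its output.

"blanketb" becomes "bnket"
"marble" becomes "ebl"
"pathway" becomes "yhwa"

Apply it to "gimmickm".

mmick

In each case the input is transformed by: delete the first 3 characters, then move the last character to the front.
"gimmickm" → "mmick".
(Check on "marble": → "ble" → "ebl" ✓)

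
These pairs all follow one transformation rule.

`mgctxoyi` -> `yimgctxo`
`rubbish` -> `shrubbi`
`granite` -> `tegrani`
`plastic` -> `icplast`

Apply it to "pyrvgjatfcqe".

The rule is to move the last 2 characters to the front (rotate right by 2).
So "pyrvgjatfcqe" becomes "qepyrvgjatfc".

qepyrvgjatfc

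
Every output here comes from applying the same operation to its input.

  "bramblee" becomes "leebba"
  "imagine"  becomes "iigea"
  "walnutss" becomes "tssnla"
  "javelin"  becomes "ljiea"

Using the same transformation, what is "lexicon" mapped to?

Looking at the pairs, the operation is to sort the characters into reverse alphabetical order, then delete the first 2 characters.
On "lexicon": the first step gives "xonliec", and the second then gives "nliec".

nliec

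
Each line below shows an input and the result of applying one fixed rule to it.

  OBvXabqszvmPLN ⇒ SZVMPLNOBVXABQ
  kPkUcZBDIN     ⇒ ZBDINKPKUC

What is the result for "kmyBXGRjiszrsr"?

JISZRSRKMYBXGR

What's happening: swap the front and back halves of the string, then convert every letter to uppercase.
On "kmyBXGRjiszrsr": the first step gives "jiszrsrkmyBXGR", and the second then gives "JISZRSRKMYBXGR".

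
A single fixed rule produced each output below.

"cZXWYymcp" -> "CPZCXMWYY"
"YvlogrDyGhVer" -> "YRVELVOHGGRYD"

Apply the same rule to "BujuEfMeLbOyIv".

BVUIJYUOEBFLME

Rule — take characters alternately from the front and the back (1st, last, 2nd, 2nd-last, ...), then convert every letter to uppercase.
Starting from "BujuEfMeLbOyIv": after the first operation, "BvuIjyuOEbfLMe"; after the second, "BVUIJYUOEBFLME".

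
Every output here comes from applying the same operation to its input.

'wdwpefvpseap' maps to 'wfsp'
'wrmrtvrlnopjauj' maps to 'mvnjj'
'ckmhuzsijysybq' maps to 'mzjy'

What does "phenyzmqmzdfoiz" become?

ezmfz

Rule — keep one character in every 3, starting at position 3 (positions 3rd, 6th, 9th, ...).
Doing the same to "phenyzmqmzdfoiz": "ezmfz".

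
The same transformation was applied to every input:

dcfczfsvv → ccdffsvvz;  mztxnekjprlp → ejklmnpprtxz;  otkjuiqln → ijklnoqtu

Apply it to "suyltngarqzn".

aglnnqrstuyz

Each output is the input with this applied: sort the characters into alphabetical order.
On "suyltngarqzn" that produces "aglnnqrstuyz".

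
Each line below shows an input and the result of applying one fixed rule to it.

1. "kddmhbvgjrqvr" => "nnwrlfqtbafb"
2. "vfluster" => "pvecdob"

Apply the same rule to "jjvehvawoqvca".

tforfkgyafmk

In each case the input is transformed by: delete the first character, then shift every letter 10 places forward in the alphabet (wrapping around).
For "jjvehvawoqvca", step one produces "jvehvawoqvca"; step two turns that into "tforfkgyafmk".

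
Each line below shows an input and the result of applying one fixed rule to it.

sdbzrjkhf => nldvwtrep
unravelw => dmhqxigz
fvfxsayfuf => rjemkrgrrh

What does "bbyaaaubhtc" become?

kmmmgntfonn

What's happening: shift every letter 12 places forward in the alphabet (wrapping around), then move the first 2 characters to the end (rotate left by 2).
Applying both steps to "bbyaaaubhtc": "nnkmmmgntfo", then "kmmmgntfonn".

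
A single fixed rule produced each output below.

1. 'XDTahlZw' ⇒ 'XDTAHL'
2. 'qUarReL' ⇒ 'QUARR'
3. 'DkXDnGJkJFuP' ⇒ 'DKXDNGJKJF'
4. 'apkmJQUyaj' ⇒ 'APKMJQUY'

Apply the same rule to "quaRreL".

QUARR

The transformation: delete the last 2 characters, then convert every letter to uppercase.
"quaRreL" → "quaRr" → "QUARR".
(Check on "qUarReL": → "qUarR" → "QUARR" ✓)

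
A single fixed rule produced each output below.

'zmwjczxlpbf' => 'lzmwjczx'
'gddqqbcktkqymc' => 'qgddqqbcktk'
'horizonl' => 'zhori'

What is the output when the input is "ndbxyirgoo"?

rndbxyi

The rule is to delete the last 3 characters, then move the last character to the front.
Starting from "ndbxyirgoo": after the first operation, "ndbxyir"; after the second, "rndbxyi".
(Check on "horizonl": → "horiz" → "zhori" ✓)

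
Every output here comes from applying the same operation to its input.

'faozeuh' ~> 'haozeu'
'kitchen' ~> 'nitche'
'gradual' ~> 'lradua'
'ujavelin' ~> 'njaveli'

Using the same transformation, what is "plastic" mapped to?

Each output is the input with this applied: delete the first character, then move the last character to the front.
For "plastic", step one produces "lastic"; step two turns that into "clasti".

clasti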